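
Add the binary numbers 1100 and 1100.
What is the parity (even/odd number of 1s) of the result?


1100 = 12
1100 = 12
Sum = 24 = 11000
1s count = 2

even parity (2 ones in 11000)


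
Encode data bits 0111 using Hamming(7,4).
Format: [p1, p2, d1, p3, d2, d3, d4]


Parity bits: p1=0, p2=0, p3=1

0001111


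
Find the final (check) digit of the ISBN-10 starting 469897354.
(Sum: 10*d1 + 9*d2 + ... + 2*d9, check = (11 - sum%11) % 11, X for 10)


Weighted sum: 346
346 mod 11 = 5

Check digit: 6


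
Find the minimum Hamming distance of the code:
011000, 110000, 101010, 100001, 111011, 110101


Comparing all pairs, minimum distance: 2
Can detect 1 errors, correct 0 errors

2


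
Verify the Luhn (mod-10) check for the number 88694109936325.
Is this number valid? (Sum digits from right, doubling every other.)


Luhn sum = 72
72 mod 10 = 2

Invalid (Luhn sum mod 10 = 2)


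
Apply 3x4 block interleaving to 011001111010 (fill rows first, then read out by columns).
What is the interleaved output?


Matrix:
  0110
  0111
  1010
Read columns: 001110111010

001110111010


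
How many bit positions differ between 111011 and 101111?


XOR: 010100
Count of 1s: 2

2


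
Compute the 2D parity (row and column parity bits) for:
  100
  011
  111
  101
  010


Row parities: 10101
Column parities: 111

Row P: 10101, Col P: 111, Corner: 1


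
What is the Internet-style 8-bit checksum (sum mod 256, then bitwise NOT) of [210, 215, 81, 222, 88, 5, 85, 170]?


Sum = 1076 mod 256 = 52
Complement = 203

203


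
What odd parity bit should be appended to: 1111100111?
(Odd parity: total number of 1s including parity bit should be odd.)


Number of 1s in data: 8
Parity bit: 1

1


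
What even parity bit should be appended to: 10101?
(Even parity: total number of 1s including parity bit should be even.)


Number of 1s in data: 3
Parity bit: 1

1


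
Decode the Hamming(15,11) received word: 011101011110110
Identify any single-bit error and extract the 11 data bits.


Syndrome = 0: no error detected

Data: 10101110110 (no errors)


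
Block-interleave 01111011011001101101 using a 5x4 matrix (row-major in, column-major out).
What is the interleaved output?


Matrix:
  0111
  1011
  0110
  0110
  1101
Read columns: 01001101111111011001

01001101111111011001


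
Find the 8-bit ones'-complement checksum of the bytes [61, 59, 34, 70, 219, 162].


Sum = 605 mod 256 = 93
Complement = 162

162


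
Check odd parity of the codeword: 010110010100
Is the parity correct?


Number of 1s: 5

Yes, parity is correct (5 ones)


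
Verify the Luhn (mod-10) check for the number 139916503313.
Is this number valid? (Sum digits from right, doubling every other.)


Luhn sum = 46
46 mod 10 = 6

Invalid (Luhn sum mod 10 = 6)


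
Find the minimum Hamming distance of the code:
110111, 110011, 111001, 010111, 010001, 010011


Comparing all pairs, minimum distance: 1
Can detect 0 errors, correct 0 errors

1


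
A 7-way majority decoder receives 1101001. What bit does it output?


Ones: 4 out of 7
Threshold: 4

1 (4/7 voted 1)


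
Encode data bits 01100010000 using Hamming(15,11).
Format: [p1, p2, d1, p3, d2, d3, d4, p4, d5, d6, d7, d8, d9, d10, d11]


Parity bits: p1=0, p2=0, p3=0, p4=1

000011010010000


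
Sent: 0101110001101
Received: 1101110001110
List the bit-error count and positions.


XOR: 1000000000011

3 error(s) at position(s): 0, 11, 12


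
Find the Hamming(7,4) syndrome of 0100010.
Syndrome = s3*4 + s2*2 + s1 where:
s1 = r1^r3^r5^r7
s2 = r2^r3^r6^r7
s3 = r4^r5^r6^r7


s1=0, s2=0, s3=1

Syndrome = 4 (error at position 4)


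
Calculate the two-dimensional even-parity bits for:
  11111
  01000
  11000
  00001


Row parities: 1101
Column parities: 01110

Row P: 1101, Col P: 01110, Corner: 1


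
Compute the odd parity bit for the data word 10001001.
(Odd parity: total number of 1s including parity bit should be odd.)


Number of 1s in data: 3
Parity bit: 0

0


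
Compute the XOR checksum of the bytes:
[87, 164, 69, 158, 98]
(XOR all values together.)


XOR chain: 87 ^ 164 ^ 69 ^ 158 ^ 98 = 74

74


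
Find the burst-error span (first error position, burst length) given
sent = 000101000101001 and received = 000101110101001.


XOR: 000000110000000

Burst at position 6, length 2


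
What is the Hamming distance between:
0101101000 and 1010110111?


XOR: 1111011111
Count of 1s: 9

9


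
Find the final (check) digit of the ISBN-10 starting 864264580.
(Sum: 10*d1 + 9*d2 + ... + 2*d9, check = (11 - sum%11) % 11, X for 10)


Weighted sum: 280
280 mod 11 = 5

Check digit: 6


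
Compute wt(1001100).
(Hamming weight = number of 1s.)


Counting 1s in 1001100

3


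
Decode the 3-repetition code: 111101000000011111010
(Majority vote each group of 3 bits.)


Groups: 111, 101, 000, 000, 011, 111, 010
Majority votes: 1100110

1100110


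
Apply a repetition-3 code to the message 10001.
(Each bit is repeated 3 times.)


Each bit -> 3 copies

111000000000111


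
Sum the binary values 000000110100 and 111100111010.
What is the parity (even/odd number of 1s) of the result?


000000110100 = 52
111100111010 = 3898
Sum = 3950 = 111101101110
1s count = 9

odd parity (9 ones in 111101101110)


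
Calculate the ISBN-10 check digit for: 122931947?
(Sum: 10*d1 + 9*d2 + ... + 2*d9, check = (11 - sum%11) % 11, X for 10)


Weighted sum: 192
192 mod 11 = 5

Check digit: 6


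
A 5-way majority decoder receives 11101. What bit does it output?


Ones: 4 out of 5
Threshold: 3

1 (4/5 voted 1)


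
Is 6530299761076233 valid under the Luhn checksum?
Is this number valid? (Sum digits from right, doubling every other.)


Luhn sum = 68
68 mod 10 = 8

Invalid (Luhn sum mod 10 = 8)


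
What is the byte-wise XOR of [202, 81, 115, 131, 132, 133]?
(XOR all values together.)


XOR chain: 202 ^ 81 ^ 115 ^ 131 ^ 132 ^ 133 = 106

106


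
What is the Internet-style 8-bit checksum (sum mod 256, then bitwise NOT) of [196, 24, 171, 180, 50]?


Sum = 621 mod 256 = 109
Complement = 146

146


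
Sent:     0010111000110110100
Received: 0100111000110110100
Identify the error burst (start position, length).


XOR: 0110000000000000000

Burst at position 1, length 2


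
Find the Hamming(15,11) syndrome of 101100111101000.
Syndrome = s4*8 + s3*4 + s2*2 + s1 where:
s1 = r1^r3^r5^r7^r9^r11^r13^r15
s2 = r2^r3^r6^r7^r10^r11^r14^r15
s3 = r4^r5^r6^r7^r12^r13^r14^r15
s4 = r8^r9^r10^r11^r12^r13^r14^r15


s1=0, s2=1, s3=1, s4=0

Syndrome = 6 (error at position 6)


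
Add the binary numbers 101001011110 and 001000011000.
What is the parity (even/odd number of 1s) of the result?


101001011110 = 2654
001000011000 = 536
Sum = 3190 = 110001110110
1s count = 7

odd parity (7 ones in 110001110110)


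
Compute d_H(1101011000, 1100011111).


XOR: 0001000111
Count of 1s: 4

4


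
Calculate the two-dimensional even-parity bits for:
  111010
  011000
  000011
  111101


Row parities: 0001
Column parities: 011100

Row P: 0001, Col P: 011100, Corner: 1


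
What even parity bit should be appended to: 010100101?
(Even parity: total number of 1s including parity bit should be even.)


Number of 1s in data: 4
Parity bit: 0

0


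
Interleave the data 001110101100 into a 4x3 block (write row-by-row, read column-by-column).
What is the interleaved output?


Matrix:
  001
  110
  101
  100
Read columns: 011101001010

011101001010


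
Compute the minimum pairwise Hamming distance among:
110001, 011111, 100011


Comparing all pairs, minimum distance: 2
Can detect 1 errors, correct 0 errors

2


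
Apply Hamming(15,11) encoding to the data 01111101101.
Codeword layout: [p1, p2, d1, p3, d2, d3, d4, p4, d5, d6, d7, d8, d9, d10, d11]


Parity bits: p1=1, p2=0, p3=0, p4=1

100011111101101


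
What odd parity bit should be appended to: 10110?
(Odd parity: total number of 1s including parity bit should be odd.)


Number of 1s in data: 3
Parity bit: 0

0


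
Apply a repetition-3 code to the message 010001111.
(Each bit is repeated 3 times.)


Each bit -> 3 copies

000111000000000111111111111


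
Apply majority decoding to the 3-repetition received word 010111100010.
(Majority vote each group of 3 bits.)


Groups: 010, 111, 100, 010
Majority votes: 0100

0100


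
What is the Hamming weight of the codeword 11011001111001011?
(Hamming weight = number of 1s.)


Counting 1s in 11011001111001011

11


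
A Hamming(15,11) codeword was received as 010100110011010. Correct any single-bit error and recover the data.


Syndrome = 0: no error detected

Data: 00010011010 (no errors)


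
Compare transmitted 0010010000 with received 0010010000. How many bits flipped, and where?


XOR: 0000000000

0 errors (received matches sent)


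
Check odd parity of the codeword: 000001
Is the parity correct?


Number of 1s: 1

Yes, parity is correct (1 ones)


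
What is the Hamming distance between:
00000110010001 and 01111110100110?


XOR: 01111000110111
Count of 1s: 9

9


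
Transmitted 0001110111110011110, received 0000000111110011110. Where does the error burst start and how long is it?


XOR: 0001110000000000000

Burst at position 3, length 3


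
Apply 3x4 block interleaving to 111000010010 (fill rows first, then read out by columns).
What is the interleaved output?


Matrix:
  1110
  0001
  0010
Read columns: 100100101010

100100101010


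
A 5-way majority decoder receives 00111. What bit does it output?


Ones: 3 out of 5
Threshold: 3

1 (3/5 voted 1)


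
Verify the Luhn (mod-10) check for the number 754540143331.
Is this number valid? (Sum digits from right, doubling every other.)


Luhn sum = 53
53 mod 10 = 3

Invalid (Luhn sum mod 10 = 3)


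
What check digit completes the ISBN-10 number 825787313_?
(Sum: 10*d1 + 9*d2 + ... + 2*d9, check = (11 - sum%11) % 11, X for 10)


Weighted sum: 291
291 mod 11 = 5

Check digit: 6


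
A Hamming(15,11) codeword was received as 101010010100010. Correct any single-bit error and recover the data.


Syndrome = 11: error at position 11

Data: 11000110010 (corrected bit 11)


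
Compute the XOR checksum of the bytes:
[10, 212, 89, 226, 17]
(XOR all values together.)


XOR chain: 10 ^ 212 ^ 89 ^ 226 ^ 17 = 116

116


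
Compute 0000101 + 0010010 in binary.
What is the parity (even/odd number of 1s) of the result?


0000101 = 5
0010010 = 18
Sum = 23 = 10111
1s count = 4

even parity (4 ones in 10111)


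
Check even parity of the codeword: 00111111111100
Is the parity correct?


Number of 1s: 10

Yes, parity is correct (10 ones)


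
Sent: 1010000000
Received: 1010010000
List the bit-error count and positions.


XOR: 0000010000

1 error(s) at position(s): 5


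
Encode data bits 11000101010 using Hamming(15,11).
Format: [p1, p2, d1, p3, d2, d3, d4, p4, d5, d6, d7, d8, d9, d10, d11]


Parity bits: p1=0, p2=1, p3=1, p4=1

011110010101010


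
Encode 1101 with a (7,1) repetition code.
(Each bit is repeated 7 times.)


Each bit -> 7 copies

1111111111111100000001111111


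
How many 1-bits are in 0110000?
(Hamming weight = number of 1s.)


Counting 1s in 0110000

2


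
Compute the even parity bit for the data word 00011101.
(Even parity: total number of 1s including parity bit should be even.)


Number of 1s in data: 4
Parity bit: 0

0


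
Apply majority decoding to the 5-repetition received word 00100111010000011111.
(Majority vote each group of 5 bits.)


Groups: 00100, 11101, 00000, 11111
Majority votes: 0101

0101


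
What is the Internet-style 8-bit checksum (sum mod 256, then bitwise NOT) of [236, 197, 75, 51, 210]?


Sum = 769 mod 256 = 1
Complement = 254

254


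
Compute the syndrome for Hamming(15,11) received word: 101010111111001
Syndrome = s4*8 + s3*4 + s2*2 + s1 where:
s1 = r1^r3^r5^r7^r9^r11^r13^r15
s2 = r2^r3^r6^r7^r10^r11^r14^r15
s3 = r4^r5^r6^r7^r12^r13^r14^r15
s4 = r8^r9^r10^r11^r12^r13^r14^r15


s1=1, s2=1, s3=0, s4=0

Syndrome = 3 (error at position 3)


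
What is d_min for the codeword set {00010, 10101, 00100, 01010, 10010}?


Comparing all pairs, minimum distance: 1
Can detect 0 errors, correct 0 errors

1


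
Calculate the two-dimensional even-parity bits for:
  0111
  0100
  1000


Row parities: 111
Column parities: 1011

Row P: 111, Col P: 1011, Corner: 1


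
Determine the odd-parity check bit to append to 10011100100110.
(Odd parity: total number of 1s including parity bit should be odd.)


Number of 1s in data: 7
Parity bit: 0

0


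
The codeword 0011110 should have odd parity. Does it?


Number of 1s: 4

No, parity error (4 ones)


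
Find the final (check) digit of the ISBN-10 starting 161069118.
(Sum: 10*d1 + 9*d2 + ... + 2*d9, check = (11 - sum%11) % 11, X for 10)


Weighted sum: 176
176 mod 11 = 0

Check digit: 0


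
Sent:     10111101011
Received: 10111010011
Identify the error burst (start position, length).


XOR: 00000111000

Burst at position 5, length 3


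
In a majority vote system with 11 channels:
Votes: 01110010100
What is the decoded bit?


Ones: 5 out of 11
Threshold: 6

0 (5/11 voted 1)


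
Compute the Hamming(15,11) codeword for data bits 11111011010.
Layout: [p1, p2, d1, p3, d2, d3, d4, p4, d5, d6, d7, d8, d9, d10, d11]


Parity bits: p1=1, p2=1, p3=1, p4=0

111111101011010


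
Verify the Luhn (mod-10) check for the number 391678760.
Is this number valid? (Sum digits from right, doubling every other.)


Luhn sum = 40
40 mod 10 = 0

Valid (Luhn sum mod 10 = 0)


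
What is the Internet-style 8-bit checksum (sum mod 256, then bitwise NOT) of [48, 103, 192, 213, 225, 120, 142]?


Sum = 1043 mod 256 = 19
Complement = 236

236


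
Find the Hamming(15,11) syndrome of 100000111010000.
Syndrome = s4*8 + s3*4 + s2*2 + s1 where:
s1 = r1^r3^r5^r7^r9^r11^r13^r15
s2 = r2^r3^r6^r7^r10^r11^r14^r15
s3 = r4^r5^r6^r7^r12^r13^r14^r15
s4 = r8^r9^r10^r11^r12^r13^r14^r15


s1=0, s2=0, s3=1, s4=1

Syndrome = 12 (error at position 12)


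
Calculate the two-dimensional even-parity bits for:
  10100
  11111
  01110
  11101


Row parities: 0110
Column parities: 11000

Row P: 0110, Col P: 11000, Corner: 0


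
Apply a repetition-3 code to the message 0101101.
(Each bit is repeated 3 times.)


Each bit -> 3 copies

000111000111111000111


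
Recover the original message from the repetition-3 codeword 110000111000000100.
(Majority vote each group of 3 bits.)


Groups: 110, 000, 111, 000, 000, 100
Majority votes: 101000

101000


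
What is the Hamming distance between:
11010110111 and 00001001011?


XOR: 11011111100
Count of 1s: 8

8


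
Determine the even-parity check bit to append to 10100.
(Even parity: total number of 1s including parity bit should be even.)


Number of 1s in data: 2
Parity bit: 0

0


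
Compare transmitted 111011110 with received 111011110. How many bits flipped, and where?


XOR: 000000000

0 errors (received matches sent)


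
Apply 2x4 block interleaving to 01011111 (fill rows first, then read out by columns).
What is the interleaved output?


Matrix:
  0101
  1111
Read columns: 01110111

01110111


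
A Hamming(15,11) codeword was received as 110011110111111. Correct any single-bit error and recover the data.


Syndrome = 14: error at position 14

Data: 01110111101 (corrected bit 14)


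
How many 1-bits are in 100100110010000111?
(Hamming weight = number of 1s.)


Counting 1s in 100100110010000111

8


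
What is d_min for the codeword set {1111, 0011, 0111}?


Comparing all pairs, minimum distance: 1
Can detect 0 errors, correct 0 errors

1


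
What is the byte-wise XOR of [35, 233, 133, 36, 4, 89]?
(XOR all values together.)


XOR chain: 35 ^ 233 ^ 133 ^ 36 ^ 4 ^ 89 = 54

54


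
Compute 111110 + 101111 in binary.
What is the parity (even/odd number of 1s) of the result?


111110 = 62
101111 = 47
Sum = 109 = 1101101
1s count = 5

odd parity (5 ones in 1101101)


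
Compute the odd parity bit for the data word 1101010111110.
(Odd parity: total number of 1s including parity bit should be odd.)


Number of 1s in data: 9
Parity bit: 0

0


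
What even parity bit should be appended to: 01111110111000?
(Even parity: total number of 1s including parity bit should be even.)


Number of 1s in data: 9
Parity bit: 1

1


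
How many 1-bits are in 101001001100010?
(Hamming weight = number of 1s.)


Counting 1s in 101001001100010

6


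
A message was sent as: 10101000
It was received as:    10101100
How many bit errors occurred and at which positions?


XOR: 00000100

1 error(s) at position(s): 5


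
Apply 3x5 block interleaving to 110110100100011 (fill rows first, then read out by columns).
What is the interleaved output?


Matrix:
  11011
  01001
  00011
Read columns: 100110000101111

100110000101111


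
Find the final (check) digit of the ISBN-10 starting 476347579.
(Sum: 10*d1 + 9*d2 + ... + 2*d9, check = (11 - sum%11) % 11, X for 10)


Weighted sum: 290
290 mod 11 = 4

Check digit: 7


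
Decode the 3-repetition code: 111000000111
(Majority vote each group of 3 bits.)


Groups: 111, 000, 000, 111
Majority votes: 1001

1001


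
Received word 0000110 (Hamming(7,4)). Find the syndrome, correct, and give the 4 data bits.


Syndrome = 3: error at position 3

Data: 1110 (corrected bit 3)


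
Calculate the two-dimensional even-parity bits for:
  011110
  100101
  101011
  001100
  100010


Row parities: 01000
Column parities: 111110

Row P: 01000, Col P: 111110, Corner: 1


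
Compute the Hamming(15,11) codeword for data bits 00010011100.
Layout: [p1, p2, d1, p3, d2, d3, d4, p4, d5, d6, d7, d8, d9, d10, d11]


Parity bits: p1=1, p2=0, p3=1, p4=1

100100110011100


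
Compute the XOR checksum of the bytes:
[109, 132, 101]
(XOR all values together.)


XOR chain: 109 ^ 132 ^ 101 = 140

140


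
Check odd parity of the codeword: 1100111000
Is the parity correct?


Number of 1s: 5

Yes, parity is correct (5 ones)


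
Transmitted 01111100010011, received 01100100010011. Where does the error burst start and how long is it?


XOR: 00011000000000

Burst at position 3, length 2


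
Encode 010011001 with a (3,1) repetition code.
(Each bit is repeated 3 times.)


Each bit -> 3 copies

000111000000111111000000111


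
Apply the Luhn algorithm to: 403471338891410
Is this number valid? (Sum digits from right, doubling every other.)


Luhn sum = 65
65 mod 10 = 5

Invalid (Luhn sum mod 10 = 5)


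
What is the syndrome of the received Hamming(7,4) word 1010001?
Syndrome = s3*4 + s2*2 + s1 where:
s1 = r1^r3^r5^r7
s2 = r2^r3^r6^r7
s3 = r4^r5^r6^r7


s1=1, s2=0, s3=1

Syndrome = 5 (error at position 5)


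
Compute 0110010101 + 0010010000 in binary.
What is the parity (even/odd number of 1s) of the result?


0110010101 = 405
0010010000 = 144
Sum = 549 = 1000100101
1s count = 4

even parity (4 ones in 1000100101)


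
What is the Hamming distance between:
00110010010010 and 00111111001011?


XOR: 00001101011001
Count of 1s: 6

6


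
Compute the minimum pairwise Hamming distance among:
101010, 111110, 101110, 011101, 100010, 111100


Comparing all pairs, minimum distance: 1
Can detect 0 errors, correct 0 errors

1


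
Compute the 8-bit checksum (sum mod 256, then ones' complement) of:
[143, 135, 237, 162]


Sum = 677 mod 256 = 165
Complement = 90

90


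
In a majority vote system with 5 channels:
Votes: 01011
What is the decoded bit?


Ones: 3 out of 5
Threshold: 3

1 (3/5 voted 1)


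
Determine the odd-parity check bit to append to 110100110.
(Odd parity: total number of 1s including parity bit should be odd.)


Number of 1s in data: 5
Parity bit: 0

0


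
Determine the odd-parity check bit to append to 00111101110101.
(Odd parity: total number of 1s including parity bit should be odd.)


Number of 1s in data: 9
Parity bit: 0

0


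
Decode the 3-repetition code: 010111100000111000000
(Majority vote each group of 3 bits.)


Groups: 010, 111, 100, 000, 111, 000, 000
Majority votes: 0100100

0100100


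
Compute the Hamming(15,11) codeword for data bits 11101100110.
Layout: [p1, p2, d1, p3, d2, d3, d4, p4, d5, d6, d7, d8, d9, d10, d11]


Parity bits: p1=0, p2=0, p3=0, p4=0

001011001100110


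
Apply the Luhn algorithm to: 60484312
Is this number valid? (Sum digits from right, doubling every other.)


Luhn sum = 34
34 mod 10 = 4

Invalid (Luhn sum mod 10 = 4)


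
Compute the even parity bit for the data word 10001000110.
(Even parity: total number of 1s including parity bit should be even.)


Number of 1s in data: 4
Parity bit: 0

0


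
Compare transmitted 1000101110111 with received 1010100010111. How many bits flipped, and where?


XOR: 0010001100000

3 error(s) at position(s): 2, 6, 7


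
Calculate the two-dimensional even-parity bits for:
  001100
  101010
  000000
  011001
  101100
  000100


Row parities: 010111
Column parities: 010111

Row P: 010111, Col P: 010111, Corner: 0


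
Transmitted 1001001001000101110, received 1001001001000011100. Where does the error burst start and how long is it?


XOR: 0000000000000110010

Burst at position 13, length 5


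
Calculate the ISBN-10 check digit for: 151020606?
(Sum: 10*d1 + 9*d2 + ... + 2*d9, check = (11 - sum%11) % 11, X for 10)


Weighted sum: 111
111 mod 11 = 1

Check digit: X


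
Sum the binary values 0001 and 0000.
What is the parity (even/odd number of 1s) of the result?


0001 = 1
0000 = 0
Sum = 1 = 1
1s count = 1

odd parity (1 ones in 1)


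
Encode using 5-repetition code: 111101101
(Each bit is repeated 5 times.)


Each bit -> 5 copies

111111111111111111110000011111111110000011111


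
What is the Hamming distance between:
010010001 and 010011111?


XOR: 000001110
Count of 1s: 3

3


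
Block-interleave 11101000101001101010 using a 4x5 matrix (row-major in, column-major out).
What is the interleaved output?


Matrix:
  11101
  00010
  10011
  01010
Read columns: 10101001100001111010

10101001100001111010


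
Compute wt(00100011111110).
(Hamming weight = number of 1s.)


Counting 1s in 00100011111110

8


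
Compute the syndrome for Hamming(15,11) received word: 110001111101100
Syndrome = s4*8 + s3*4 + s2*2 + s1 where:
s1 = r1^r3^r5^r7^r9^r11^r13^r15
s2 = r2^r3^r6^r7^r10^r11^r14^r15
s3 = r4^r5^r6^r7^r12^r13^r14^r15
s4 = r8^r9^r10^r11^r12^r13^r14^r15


s1=0, s2=0, s3=0, s4=1

Syndrome = 8 (error at position 8)


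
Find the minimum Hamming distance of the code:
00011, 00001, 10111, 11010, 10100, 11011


Comparing all pairs, minimum distance: 1
Can detect 0 errors, correct 0 errors

1


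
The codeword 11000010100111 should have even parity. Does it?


Number of 1s: 7

No, parity error (7 ones)


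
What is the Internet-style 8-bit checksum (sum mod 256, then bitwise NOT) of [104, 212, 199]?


Sum = 515 mod 256 = 3
Complement = 252

252


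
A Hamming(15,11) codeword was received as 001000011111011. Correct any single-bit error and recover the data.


Syndrome = 14: error at position 14

Data: 10001111001 (corrected bit 14)


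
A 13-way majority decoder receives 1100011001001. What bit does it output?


Ones: 6 out of 13
Threshold: 7

0 (6/13 voted 1)


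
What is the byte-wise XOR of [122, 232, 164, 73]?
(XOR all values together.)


XOR chain: 122 ^ 232 ^ 164 ^ 73 = 127

127


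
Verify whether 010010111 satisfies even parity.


Number of 1s: 5

No, parity error (5 ones)


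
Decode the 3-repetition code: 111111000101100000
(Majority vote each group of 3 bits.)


Groups: 111, 111, 000, 101, 100, 000
Majority votes: 110100

110100


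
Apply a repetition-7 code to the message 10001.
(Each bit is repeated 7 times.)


Each bit -> 7 copies

11111110000000000000000000001111111


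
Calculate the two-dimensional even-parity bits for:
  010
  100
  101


Row parities: 110
Column parities: 011

Row P: 110, Col P: 011, Corner: 0


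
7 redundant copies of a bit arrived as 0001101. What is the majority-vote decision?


Ones: 3 out of 7
Threshold: 4

0 (3/7 voted 1)


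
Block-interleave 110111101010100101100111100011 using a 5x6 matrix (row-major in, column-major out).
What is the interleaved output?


Matrix:
  110111
  101010
  100101
  100111
  100011
Read columns: 111111000001000101101101110111

111111000001000101101101110111


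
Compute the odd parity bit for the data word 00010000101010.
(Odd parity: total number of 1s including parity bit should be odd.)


Number of 1s in data: 4
Parity bit: 1

1


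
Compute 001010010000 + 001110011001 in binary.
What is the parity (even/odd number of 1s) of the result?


001010010000 = 656
001110011001 = 921
Sum = 1577 = 11000101001
1s count = 5

odd parity (5 ones in 11000101001)


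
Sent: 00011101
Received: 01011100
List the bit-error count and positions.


XOR: 01000001

2 error(s) at position(s): 1, 7


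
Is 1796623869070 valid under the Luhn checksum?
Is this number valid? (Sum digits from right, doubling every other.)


Luhn sum = 58
58 mod 10 = 8

Invalid (Luhn sum mod 10 = 8)


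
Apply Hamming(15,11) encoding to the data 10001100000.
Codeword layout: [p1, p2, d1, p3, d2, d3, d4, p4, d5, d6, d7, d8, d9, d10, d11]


Parity bits: p1=0, p2=0, p3=0, p4=0

001000001100000


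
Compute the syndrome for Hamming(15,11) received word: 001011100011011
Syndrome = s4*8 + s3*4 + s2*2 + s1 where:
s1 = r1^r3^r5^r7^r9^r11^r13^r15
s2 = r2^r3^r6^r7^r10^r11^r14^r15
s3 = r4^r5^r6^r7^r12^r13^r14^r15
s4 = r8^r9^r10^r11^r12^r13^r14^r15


s1=1, s2=0, s3=0, s4=0

Syndrome = 1 (error at position 1)


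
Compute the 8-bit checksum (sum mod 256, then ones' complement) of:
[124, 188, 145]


Sum = 457 mod 256 = 201
Complement = 54

54


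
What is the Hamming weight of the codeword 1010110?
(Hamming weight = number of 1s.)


Counting 1s in 1010110

4


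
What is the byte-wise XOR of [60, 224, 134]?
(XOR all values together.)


XOR chain: 60 ^ 224 ^ 134 = 90

90


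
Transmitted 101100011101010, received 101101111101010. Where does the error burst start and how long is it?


XOR: 000001100000000

Burst at position 5, length 2


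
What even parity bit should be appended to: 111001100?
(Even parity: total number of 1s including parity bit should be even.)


Number of 1s in data: 5
Parity bit: 1

1


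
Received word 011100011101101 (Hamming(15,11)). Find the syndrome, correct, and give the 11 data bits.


Syndrome = 0: no error detected

Data: 10001101101 (no errors)


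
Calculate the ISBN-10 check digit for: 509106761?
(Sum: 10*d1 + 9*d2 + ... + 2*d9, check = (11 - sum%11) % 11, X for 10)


Weighted sum: 207
207 mod 11 = 9

Check digit: 2


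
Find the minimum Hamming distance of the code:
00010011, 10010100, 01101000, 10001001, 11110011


Comparing all pairs, minimum distance: 3
Can detect 2 errors, correct 1 errors

3


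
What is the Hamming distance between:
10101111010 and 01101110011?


XOR: 11000001001
Count of 1s: 4

4


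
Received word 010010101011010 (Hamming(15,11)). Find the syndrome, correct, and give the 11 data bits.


Syndrome = 0: no error detected

Data: 01011011010 (no errors)


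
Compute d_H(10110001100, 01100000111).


XOR: 11010001011
Count of 1s: 6

6


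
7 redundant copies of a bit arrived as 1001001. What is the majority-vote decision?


Ones: 3 out of 7
Threshold: 4

0 (3/7 voted 1)


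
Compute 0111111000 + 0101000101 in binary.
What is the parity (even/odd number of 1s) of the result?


0111111000 = 504
0101000101 = 325
Sum = 829 = 1100111101
1s count = 7

odd parity (7 ones in 1100111101)


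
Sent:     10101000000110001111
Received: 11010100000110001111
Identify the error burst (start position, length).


XOR: 01111100000000000000

Burst at position 1, length 5


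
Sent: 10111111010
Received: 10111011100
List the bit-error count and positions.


XOR: 00000100110

3 error(s) at position(s): 5, 8, 9


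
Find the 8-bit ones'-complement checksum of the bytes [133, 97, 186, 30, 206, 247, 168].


Sum = 1067 mod 256 = 43
Complement = 212

212


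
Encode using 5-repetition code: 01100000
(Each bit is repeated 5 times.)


Each bit -> 5 copies

0000011111111110000000000000000000000000


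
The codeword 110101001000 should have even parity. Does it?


Number of 1s: 5

No, parity error (5 ones)


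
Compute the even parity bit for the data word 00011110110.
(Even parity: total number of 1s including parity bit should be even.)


Number of 1s in data: 6
Parity bit: 0

0


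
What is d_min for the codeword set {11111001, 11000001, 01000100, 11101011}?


Comparing all pairs, minimum distance: 2
Can detect 1 errors, correct 0 errors

2


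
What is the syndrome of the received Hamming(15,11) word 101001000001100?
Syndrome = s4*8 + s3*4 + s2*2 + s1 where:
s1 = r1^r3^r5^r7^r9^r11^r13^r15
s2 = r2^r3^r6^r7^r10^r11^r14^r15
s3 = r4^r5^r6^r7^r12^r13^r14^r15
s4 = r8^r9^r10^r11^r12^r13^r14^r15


s1=1, s2=0, s3=1, s4=0

Syndrome = 5 (error at position 5)


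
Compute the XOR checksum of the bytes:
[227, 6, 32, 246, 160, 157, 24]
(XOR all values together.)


XOR chain: 227 ^ 6 ^ 32 ^ 246 ^ 160 ^ 157 ^ 24 = 22

22


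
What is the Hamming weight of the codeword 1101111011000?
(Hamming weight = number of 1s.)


Counting 1s in 1101111011000

8


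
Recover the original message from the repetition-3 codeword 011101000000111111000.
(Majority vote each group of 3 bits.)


Groups: 011, 101, 000, 000, 111, 111, 000
Majority votes: 1100110

1100110


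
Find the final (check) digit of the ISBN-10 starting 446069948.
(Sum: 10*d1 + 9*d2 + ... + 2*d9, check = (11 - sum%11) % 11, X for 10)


Weighted sum: 269
269 mod 11 = 5

Check digit: 6


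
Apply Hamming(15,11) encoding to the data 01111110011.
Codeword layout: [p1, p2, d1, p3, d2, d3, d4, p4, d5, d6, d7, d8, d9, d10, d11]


Parity bits: p1=1, p2=0, p3=1, p4=1

100111111110011


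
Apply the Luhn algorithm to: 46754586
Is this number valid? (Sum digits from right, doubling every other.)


Luhn sum = 50
50 mod 10 = 0

Valid (Luhn sum mod 10 = 0)


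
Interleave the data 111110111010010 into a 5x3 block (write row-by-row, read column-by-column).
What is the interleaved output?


Matrix:
  111
  110
  111
  010
  010
Read columns: 111001111110100

111001111110100


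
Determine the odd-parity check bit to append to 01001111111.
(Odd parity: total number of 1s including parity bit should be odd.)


Number of 1s in data: 8
Parity bit: 1

1


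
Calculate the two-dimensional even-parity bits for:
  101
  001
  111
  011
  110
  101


Row parities: 011000
Column parities: 011

Row P: 011000, Col P: 011, Corner: 0


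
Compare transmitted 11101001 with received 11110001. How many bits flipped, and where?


XOR: 00011000

2 error(s) at position(s): 3, 4


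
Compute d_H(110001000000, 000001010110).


XOR: 110000010110
Count of 1s: 5

5


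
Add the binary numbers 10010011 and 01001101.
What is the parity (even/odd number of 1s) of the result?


10010011 = 147
01001101 = 77
Sum = 224 = 11100000
1s count = 3

odd parity (3 ones in 11100000)


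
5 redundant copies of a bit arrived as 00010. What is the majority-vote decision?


Ones: 1 out of 5
Threshold: 3

0 (1/5 voted 1)


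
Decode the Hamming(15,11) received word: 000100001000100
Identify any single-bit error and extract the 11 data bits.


Syndrome = 0: no error detected

Data: 00001000100 (no errors)


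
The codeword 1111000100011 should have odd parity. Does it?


Number of 1s: 7

Yes, parity is correct (7 ones)


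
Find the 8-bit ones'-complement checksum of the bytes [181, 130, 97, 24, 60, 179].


Sum = 671 mod 256 = 159
Complement = 96

96


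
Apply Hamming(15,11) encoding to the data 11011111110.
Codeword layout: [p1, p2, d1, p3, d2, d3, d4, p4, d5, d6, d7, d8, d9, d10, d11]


Parity bits: p1=0, p2=1, p3=1, p4=0

011110101111110


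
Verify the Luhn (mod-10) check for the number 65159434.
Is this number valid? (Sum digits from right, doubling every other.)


Luhn sum = 38
38 mod 10 = 8

Invalid (Luhn sum mod 10 = 8)


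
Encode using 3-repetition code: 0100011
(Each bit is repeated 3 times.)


Each bit -> 3 copies

000111000000000111111


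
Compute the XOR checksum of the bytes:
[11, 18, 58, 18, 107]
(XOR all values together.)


XOR chain: 11 ^ 18 ^ 58 ^ 18 ^ 107 = 90

90


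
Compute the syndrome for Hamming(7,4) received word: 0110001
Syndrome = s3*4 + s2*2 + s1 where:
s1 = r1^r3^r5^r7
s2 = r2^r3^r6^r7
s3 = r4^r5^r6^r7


s1=0, s2=1, s3=1

Syndrome = 6 (error at position 6)


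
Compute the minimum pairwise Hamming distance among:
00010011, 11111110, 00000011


Comparing all pairs, minimum distance: 1
Can detect 0 errors, correct 0 errors

1


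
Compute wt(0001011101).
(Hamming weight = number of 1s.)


Counting 1s in 0001011101

5


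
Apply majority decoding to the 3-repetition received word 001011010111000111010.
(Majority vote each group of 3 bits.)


Groups: 001, 011, 010, 111, 000, 111, 010
Majority votes: 0101010

0101010


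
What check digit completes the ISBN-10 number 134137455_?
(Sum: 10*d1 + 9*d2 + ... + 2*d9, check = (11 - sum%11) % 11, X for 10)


Weighted sum: 170
170 mod 11 = 5

Check digit: 6


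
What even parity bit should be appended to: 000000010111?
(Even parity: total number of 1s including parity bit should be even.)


Number of 1s in data: 4
Parity bit: 0

0


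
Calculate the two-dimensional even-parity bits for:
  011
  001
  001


Row parities: 011
Column parities: 011

Row P: 011, Col P: 011, Corner: 0


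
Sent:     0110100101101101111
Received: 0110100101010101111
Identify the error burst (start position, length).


XOR: 0000000000111000000

Burst at position 10, length 3


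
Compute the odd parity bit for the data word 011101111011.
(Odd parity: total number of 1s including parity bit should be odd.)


Number of 1s in data: 9
Parity bit: 0

0


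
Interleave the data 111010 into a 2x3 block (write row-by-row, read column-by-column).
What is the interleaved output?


Matrix:
  111
  010
Read columns: 101110

101110


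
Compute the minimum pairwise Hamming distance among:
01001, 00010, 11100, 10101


Comparing all pairs, minimum distance: 2
Can detect 1 errors, correct 0 errors

2


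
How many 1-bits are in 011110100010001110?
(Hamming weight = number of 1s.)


Counting 1s in 011110100010001110

9


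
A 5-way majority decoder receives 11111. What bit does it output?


Ones: 5 out of 5
Threshold: 3

1 (5/5 voted 1)


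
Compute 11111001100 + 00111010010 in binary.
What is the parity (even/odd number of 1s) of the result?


11111001100 = 1996
00111010010 = 466
Sum = 2462 = 100110011110
1s count = 7

odd parity (7 ones in 100110011110)


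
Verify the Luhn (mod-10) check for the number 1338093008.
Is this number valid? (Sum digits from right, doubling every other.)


Luhn sum = 42
42 mod 10 = 2

Invalid (Luhn sum mod 10 = 2)


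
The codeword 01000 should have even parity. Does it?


Number of 1s: 1

No, parity error (1 ones)


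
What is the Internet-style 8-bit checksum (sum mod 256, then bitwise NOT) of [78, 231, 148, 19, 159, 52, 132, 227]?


Sum = 1046 mod 256 = 22
Complement = 233

233


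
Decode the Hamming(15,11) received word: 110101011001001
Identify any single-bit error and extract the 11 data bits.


Syndrome = 3: error at position 3

Data: 10101001001 (corrected bit 3)


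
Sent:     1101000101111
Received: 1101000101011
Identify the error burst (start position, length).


XOR: 0000000000100

Burst at position 10, length 1


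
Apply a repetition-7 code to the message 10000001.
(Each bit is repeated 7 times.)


Each bit -> 7 copies

11111110000000000000000000000000000000000000000001111111


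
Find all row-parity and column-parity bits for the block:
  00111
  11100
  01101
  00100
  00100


Row parities: 11111
Column parities: 10110

Row P: 11111, Col P: 10110, Corner: 1


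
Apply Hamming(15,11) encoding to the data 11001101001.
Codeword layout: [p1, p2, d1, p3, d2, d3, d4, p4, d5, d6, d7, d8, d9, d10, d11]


Parity bits: p1=0, p2=1, p3=1, p4=0

011110001101001


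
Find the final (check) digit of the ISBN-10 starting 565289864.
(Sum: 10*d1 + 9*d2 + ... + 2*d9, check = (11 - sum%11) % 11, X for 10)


Weighted sum: 309
309 mod 11 = 1

Check digit: X


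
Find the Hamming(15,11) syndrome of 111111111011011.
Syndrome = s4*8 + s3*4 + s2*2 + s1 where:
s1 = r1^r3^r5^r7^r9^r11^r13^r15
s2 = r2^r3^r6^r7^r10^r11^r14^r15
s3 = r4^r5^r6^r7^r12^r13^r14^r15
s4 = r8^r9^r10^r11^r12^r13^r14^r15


s1=1, s2=1, s3=1, s4=0

Syndrome = 7 (error at position 7)


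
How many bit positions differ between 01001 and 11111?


XOR: 10110
Count of 1s: 3

3


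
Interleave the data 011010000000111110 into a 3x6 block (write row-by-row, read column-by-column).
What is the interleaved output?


Matrix:
  011010
  000000
  111110
Read columns: 001101101001101000

001101101001101000


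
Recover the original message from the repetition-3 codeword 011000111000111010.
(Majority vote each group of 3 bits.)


Groups: 011, 000, 111, 000, 111, 010
Majority votes: 101010

101010


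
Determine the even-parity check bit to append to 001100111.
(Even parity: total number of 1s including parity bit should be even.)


Number of 1s in data: 5
Parity bit: 1

1


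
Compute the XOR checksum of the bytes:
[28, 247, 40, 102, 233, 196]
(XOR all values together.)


XOR chain: 28 ^ 247 ^ 40 ^ 102 ^ 233 ^ 196 = 136

136


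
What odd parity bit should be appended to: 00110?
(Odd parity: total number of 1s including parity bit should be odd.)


Number of 1s in data: 2
Parity bit: 1

1


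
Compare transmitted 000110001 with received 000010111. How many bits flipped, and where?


XOR: 000100110

3 error(s) at position(s): 3, 6, 7


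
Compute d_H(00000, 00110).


XOR: 00110
Count of 1s: 2

2


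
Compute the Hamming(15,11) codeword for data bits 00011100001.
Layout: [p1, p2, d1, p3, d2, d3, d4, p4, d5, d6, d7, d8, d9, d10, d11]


Parity bits: p1=1, p2=1, p3=0, p4=1

110000111100001


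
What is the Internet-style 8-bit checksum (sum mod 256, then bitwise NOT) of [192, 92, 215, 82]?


Sum = 581 mod 256 = 69
Complement = 186

186


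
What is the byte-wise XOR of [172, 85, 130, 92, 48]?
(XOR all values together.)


XOR chain: 172 ^ 85 ^ 130 ^ 92 ^ 48 = 23

23


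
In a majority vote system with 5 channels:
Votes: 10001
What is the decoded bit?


Ones: 2 out of 5
Threshold: 3

0 (2/5 voted 1)


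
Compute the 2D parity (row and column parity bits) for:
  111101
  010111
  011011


Row parities: 100
Column parities: 110001

Row P: 100, Col P: 110001, Corner: 1


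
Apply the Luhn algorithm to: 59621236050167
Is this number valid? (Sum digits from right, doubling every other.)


Luhn sum = 47
47 mod 10 = 7

Invalid (Luhn sum mod 10 = 7)


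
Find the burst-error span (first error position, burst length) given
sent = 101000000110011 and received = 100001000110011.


XOR: 001001000000000

Burst at position 2, length 4
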